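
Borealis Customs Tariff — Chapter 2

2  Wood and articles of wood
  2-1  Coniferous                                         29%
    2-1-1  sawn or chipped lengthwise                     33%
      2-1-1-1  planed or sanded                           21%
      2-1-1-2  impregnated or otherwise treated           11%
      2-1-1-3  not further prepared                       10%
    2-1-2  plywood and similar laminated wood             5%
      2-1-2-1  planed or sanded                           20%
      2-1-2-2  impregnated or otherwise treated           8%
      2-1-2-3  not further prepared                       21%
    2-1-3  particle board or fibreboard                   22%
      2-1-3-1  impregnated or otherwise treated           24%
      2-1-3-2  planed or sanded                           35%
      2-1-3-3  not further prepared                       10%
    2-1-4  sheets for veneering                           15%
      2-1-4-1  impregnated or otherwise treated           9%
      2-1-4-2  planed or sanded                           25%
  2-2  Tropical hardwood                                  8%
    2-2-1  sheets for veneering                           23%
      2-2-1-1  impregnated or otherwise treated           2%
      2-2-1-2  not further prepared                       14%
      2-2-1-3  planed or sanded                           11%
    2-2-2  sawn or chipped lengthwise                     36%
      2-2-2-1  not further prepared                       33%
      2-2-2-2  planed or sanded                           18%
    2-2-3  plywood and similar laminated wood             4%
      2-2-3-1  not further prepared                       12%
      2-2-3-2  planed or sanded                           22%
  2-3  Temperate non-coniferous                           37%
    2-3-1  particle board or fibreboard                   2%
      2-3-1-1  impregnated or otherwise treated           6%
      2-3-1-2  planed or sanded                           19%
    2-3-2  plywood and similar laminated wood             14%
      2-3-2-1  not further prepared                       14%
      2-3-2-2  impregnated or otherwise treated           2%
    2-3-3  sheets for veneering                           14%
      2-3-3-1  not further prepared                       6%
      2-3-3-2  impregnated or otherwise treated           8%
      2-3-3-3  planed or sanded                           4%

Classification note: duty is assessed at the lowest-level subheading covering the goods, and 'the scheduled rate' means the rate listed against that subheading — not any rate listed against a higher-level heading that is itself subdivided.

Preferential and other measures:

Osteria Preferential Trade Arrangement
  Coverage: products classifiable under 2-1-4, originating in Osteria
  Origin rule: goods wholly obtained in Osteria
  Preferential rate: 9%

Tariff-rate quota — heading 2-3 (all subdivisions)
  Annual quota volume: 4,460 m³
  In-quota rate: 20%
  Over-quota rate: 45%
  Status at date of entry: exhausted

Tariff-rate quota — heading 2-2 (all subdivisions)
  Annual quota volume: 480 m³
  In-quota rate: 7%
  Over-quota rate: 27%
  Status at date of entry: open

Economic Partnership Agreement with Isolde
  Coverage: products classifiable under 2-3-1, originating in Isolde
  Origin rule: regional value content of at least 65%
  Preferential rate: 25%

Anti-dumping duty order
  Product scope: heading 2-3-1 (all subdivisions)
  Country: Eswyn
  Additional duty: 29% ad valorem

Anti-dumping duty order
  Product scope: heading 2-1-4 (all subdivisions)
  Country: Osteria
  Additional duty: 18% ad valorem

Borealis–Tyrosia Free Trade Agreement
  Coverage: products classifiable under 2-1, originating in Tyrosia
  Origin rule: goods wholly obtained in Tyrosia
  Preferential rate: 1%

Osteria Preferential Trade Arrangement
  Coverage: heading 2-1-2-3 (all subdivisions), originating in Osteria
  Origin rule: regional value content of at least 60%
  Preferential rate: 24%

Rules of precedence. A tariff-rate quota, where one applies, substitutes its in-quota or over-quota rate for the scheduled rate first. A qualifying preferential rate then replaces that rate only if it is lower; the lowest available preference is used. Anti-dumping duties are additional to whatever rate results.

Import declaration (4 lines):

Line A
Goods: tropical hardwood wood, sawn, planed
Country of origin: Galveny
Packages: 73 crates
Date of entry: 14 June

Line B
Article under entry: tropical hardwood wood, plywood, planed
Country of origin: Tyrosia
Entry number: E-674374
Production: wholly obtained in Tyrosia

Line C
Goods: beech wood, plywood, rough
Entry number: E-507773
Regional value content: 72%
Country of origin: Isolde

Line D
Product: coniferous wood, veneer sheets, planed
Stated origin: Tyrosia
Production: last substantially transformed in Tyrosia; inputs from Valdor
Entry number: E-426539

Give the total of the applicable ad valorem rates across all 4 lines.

84%

Line A: tropical hardwood → 2-2; sawn → 2-2-2; planed → 2-2-2-2. Scheduled 18%. quota on 2-2 open → in-quota 7%. → 7%.
Line B: tropical hardwood → 2-2; plywood → 2-2-3; planed → 2-2-3-2. Scheduled 22%. quota on 2-2 open → in-quota 7%; Tyrosia agreement on 2-1: 2-2-3-2 not covered. → 7%.
Line C: beech → 2-3; plywood → 2-3-2; rough → 2-3-2-1. Scheduled 14%. quota on 2-3 exhausted → over-quota 45%; Isolde agreement on 2-3-1: 2-3-2-1 not covered. → 45%.
Line D: coniferous → 2-1; veneer sheets → 2-1-4; planed → 2-1-4-2. Scheduled 25%. Tyrosia agreement on 2-1: not wholly obtained. → 25%.
Sum: 7% + 7% + 45% + 25% = 84%.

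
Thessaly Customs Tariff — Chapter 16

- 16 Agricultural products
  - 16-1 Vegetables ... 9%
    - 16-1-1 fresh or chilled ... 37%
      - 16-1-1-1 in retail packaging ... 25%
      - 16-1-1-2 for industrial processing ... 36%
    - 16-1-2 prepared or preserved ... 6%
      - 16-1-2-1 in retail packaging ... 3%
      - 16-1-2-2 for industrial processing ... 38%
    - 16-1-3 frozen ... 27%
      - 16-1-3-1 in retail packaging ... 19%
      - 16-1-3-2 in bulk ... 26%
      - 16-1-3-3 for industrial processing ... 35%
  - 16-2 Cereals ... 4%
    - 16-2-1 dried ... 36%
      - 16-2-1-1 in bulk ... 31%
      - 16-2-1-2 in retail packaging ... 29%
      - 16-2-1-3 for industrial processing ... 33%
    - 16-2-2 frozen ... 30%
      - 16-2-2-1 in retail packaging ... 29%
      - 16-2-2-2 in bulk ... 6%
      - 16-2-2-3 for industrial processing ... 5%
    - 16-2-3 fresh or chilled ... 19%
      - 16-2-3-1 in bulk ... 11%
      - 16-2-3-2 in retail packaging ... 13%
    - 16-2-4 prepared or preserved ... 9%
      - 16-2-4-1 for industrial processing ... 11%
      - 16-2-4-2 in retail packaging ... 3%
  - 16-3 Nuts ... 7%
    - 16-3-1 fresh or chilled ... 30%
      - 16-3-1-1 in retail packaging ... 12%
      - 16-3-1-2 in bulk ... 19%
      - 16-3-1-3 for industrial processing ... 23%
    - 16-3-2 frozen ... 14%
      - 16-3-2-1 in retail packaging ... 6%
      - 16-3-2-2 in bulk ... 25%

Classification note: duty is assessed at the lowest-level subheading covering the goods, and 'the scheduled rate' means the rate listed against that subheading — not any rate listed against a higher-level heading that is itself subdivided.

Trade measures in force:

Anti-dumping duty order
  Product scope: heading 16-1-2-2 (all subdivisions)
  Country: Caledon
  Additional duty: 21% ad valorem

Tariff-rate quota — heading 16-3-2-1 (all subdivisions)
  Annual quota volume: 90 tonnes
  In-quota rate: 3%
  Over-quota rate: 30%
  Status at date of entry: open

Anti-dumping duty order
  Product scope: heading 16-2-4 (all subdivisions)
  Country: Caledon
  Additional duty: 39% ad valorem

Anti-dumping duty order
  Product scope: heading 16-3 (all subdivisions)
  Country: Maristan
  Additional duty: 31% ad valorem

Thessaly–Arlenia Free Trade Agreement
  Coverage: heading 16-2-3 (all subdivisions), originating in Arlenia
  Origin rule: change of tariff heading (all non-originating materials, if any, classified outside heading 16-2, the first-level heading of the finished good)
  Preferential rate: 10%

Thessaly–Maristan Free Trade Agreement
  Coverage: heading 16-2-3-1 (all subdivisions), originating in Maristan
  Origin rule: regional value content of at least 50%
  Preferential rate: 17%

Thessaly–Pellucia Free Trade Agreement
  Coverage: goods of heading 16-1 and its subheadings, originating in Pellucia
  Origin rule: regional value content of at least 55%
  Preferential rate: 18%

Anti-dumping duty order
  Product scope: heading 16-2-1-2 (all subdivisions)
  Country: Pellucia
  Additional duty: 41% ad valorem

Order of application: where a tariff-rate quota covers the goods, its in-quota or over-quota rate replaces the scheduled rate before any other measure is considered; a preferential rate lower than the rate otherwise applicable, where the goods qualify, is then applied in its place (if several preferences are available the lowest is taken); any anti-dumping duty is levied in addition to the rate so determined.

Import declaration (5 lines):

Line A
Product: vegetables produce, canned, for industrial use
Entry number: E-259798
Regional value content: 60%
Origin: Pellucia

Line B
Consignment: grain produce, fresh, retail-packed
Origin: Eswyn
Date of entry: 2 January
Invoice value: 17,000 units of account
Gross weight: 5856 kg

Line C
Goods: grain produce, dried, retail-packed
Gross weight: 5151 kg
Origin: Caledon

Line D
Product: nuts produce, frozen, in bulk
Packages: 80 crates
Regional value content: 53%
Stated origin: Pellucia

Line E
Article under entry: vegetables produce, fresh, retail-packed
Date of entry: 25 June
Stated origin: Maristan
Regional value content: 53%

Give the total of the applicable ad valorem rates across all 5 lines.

Line A: vegetables → 16-1; canned → 16-1-2; for industrial use → 16-1-2-2. Scheduled 38%. Pellucia agreement on 16-1: RVC ≥ 55% → 18% available; preferential 18%. → 18%.
Line B: grain → 16-2; fresh → 16-2-3; retail-packed → 16-2-3-2. Scheduled 13%. No special measure applies. → 13%.
Line C: grain → 16-2; dried → 16-2-1; retail-packed → 16-2-1-2. Scheduled 29%. No special measure applies. → 29%.
Line D: nuts → 16-3; frozen → 16-3-2; in bulk → 16-3-2-2. Scheduled 25%. Pellucia agreement on 16-1: 16-3-2-2 not covered. → 25%.
Line E: vegetables → 16-1; fresh → 16-1-1; retail-packed → 16-1-1-1. Scheduled 25%. Maristan agreement on 16-2-3-1: 16-1-1-1 not covered. → 25%.
Sum: 18% + 13% + 29% + 25% + 25% = 110%.

110%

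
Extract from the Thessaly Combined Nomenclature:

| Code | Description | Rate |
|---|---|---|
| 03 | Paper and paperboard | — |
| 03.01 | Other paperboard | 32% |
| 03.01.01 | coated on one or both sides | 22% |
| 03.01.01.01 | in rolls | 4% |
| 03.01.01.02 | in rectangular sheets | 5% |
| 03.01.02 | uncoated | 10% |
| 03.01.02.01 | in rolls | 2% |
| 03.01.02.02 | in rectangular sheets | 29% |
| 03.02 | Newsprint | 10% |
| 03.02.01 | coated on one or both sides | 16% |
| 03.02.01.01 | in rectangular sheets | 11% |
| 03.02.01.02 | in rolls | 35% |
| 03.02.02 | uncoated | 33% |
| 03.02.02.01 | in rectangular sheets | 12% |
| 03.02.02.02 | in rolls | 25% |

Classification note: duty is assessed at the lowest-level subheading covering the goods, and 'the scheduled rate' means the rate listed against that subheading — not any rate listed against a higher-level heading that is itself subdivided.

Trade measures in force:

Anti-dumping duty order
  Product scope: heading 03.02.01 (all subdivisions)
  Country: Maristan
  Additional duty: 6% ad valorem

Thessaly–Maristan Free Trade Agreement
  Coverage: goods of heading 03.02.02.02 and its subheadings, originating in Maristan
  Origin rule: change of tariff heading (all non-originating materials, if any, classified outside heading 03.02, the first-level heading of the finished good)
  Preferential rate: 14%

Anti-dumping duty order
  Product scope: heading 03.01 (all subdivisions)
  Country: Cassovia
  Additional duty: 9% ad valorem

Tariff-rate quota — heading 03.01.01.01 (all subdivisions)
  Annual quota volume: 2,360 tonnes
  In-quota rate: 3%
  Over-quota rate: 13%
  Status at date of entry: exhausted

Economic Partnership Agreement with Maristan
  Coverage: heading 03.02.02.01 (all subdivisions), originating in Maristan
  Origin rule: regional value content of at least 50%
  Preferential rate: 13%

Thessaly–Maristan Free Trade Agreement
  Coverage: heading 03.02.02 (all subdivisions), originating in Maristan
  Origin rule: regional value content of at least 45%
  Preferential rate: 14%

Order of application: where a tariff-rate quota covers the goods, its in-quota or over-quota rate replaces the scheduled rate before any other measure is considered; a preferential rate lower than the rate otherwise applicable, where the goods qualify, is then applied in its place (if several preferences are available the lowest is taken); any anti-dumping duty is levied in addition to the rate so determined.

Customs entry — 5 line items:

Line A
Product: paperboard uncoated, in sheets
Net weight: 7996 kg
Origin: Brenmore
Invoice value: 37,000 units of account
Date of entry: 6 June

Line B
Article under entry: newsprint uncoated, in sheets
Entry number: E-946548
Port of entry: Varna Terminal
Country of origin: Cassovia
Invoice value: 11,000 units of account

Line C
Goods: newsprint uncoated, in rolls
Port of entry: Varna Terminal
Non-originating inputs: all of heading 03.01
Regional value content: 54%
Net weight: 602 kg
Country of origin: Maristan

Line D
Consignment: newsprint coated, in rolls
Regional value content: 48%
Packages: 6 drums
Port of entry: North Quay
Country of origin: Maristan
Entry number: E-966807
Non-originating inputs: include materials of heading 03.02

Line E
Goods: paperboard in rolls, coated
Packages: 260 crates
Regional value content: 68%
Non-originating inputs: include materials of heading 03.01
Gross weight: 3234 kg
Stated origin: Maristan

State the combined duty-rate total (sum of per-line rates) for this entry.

Line A: paperboard → 03.01; uncoated → 03.01.02; in sheets → 03.01.02.02. Scheduled 29%. No special measure applies. → 29%.
Line B: newsprint → 03.02; uncoated → 03.02.02; in sheets → 03.02.02.01. Scheduled 12%. No special measure applies. → 12%.
Line C: newsprint → 03.02; uncoated → 03.02.02; in rolls → 03.02.02.02. Scheduled 25%. Maristan agreement on 03.02.02.02: CTH met → 14% available; Maristan agreement on 03.02.02.01: 03.02.02.02 not covered; Maristan agreement on 03.02.02: RVC ≥ 45% → 14% available; preferential 14%. → 14%.
Line D: newsprint → 03.02; coated → 03.02.01; in rolls → 03.02.01.02. Scheduled 35%. Maristan agreement on 03.02.02.02: 03.02.01.02 not covered; Maristan agreement on 03.02.02.01: 03.02.01.02 not covered; Maristan agreement on 03.02.02: 03.02.01.02 not covered; anti-dumping (Maristan, 03.02.01): +6%; total 35% + 6% = 41%. → 41%.
Line E: paperboard → 03.01; coated → 03.01.01; in rolls → 03.01.01.01. Scheduled 4%. quota on 03.01.01.01 exhausted → over-quota 13%; Maristan agreement on 03.02.02.02: 03.01.01.01 not covered; Maristan agreement on 03.02.02.01: 03.01.01.01 not covered; Maristan agreement on 03.02.02: 03.01.01.01 not covered. → 13%.
Sum: 29% + 12% + 14% + 41% + 13% = 109%.

109%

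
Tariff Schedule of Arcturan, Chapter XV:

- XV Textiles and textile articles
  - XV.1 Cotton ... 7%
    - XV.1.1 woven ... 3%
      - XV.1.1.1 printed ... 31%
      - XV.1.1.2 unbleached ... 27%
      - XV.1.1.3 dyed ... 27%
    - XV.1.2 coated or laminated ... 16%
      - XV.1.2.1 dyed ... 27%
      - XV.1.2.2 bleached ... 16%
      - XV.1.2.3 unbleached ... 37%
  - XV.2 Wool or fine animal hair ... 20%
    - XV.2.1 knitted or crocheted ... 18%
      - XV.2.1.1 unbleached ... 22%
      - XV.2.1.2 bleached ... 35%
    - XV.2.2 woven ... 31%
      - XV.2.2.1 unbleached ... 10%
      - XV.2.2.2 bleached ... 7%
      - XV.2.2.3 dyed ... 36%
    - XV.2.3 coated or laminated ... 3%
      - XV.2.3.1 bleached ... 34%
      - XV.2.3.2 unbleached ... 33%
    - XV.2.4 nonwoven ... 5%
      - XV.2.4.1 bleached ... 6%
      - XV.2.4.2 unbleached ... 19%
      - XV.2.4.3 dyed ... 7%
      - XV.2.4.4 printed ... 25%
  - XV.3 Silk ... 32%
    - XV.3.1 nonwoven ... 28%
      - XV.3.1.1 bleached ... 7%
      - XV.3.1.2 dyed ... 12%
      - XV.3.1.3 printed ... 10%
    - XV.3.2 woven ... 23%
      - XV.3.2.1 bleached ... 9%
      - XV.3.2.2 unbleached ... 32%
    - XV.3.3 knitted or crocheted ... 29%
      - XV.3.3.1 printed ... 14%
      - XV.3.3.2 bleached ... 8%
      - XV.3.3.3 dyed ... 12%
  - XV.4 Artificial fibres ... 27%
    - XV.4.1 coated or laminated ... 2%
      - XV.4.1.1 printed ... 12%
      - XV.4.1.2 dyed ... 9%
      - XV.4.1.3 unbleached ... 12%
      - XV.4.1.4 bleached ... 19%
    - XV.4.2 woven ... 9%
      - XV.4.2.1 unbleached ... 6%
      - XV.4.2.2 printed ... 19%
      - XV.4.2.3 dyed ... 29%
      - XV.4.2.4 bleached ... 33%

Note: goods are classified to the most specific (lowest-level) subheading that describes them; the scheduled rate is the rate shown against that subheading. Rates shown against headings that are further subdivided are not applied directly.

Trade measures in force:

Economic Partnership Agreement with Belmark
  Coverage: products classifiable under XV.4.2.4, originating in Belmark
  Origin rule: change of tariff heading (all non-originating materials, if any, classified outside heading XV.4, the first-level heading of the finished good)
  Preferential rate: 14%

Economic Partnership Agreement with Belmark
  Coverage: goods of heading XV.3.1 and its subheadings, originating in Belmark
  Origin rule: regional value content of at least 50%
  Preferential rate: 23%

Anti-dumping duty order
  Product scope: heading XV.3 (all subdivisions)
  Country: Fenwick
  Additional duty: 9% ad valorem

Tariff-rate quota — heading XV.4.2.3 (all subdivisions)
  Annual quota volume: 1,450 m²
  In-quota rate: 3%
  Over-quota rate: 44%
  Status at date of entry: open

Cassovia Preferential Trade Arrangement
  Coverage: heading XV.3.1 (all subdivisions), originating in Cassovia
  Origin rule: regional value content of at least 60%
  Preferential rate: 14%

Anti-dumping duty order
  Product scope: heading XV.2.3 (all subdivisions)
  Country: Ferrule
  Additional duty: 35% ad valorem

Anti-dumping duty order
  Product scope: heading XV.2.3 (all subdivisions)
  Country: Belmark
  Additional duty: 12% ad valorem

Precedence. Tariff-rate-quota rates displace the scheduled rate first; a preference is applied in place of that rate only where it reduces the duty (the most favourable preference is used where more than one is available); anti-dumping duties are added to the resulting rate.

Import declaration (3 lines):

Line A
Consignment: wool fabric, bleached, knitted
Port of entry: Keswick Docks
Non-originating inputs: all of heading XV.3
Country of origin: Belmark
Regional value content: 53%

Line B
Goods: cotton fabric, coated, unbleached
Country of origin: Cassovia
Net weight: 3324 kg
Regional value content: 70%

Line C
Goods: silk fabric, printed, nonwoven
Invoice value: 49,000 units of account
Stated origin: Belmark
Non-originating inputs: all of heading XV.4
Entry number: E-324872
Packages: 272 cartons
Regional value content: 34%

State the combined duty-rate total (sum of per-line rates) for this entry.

82%

Line A: wool → XV.2; knitted → XV.2.1; bleached → XV.2.1.2. Scheduled 35%. Belmark agreement on XV.4.2.4: XV.2.1.2 not covered; Belmark agreement on XV.3.1: XV.2.1.2 not covered. → 35%.
Line B: cotton → XV.1; coated → XV.1.2; unbleached → XV.1.2.3. Scheduled 37%. Cassovia agreement on XV.3.1: XV.1.2.3 not covered. → 37%.
Line C: silk → XV.3; nonwoven → XV.3.1; printed → XV.3.1.3. Scheduled 10%. Belmark agreement on XV.4.2.4: XV.3.1.3 not covered; Belmark agreement on XV.3.1: RVC < 50%. → 10%.
Sum: 35% + 37% + 10% = 82%.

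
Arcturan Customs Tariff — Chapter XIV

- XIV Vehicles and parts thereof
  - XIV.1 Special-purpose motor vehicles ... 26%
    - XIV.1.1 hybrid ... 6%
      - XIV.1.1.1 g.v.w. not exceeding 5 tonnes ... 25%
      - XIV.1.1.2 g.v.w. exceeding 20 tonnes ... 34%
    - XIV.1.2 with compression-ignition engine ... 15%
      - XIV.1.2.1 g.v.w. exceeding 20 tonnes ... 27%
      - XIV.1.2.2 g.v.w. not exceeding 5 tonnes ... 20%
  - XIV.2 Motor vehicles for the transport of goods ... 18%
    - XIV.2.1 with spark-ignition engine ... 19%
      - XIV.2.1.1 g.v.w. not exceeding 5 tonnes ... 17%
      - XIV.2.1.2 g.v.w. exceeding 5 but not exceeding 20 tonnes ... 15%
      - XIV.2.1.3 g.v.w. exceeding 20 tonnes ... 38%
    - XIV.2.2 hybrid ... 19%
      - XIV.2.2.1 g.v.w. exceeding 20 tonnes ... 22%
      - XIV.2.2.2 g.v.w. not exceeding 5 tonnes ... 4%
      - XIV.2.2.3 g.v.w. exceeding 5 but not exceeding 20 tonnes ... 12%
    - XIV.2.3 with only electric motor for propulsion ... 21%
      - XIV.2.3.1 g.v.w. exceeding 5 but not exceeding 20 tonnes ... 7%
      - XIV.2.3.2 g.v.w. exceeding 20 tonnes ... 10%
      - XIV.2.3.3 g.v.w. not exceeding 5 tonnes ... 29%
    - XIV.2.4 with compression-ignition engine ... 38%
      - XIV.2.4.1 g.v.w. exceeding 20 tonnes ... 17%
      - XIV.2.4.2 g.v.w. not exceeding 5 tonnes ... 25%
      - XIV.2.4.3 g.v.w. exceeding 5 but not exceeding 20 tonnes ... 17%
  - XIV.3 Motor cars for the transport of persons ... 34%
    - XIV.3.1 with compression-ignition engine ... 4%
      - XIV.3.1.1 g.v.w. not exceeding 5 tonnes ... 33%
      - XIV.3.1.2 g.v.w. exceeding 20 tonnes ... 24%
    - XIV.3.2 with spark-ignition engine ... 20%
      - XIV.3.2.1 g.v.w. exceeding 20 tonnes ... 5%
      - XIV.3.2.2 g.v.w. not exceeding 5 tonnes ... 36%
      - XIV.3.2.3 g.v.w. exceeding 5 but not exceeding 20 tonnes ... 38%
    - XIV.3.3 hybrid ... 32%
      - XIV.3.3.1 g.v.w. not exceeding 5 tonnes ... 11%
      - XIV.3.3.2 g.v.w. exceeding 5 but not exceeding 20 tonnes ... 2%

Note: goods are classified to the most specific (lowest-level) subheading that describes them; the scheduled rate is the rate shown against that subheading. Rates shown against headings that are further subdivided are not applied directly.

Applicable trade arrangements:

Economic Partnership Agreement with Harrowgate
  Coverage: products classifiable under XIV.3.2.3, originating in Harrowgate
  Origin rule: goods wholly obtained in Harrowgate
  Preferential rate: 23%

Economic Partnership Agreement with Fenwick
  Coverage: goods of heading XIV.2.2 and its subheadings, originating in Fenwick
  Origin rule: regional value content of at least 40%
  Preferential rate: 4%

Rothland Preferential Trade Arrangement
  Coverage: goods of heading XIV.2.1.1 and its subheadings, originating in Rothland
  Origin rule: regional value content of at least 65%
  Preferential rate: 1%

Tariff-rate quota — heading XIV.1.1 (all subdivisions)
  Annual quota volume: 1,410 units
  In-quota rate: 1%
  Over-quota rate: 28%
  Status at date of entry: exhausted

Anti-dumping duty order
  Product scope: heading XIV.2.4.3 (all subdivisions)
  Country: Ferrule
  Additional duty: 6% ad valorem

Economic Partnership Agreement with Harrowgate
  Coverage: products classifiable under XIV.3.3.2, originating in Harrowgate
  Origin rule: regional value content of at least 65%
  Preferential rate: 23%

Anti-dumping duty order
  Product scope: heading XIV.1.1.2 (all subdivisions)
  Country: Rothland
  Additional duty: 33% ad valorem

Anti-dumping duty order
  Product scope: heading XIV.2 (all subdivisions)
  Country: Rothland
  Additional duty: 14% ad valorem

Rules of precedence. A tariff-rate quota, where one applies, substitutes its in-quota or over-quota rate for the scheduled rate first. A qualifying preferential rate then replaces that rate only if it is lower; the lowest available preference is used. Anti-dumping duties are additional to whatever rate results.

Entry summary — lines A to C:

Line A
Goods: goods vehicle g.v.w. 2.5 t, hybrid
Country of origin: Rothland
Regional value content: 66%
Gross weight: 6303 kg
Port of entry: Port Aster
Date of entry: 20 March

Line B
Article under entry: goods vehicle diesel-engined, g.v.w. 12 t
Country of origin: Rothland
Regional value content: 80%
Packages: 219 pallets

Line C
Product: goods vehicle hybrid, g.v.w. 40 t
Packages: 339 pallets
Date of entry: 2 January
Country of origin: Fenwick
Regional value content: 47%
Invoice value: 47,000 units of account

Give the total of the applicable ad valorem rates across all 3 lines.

Line A: goods vehicle → XIV.2; hybrid → XIV.2.2; g.v.w. 2.5 t → XIV.2.2.2. Scheduled 4%. Rothland agreement on XIV.2.1.1: XIV.2.2.2 not covered; anti-dumping (Rothland, XIV.2): +14%; total 4% + 14% = 18%. → 18%.
Line B: goods vehicle → XIV.2; diesel-engined → XIV.2.4; g.v.w. 12 t → XIV.2.4.3. Scheduled 17%. Rothland agreement on XIV.2.1.1: XIV.2.4.3 not covered; anti-dumping (Rothland, XIV.2): +14%; total 17% + 14% = 31%. → 31%.
Line C: goods vehicle → XIV.2; hybrid → XIV.2.2; g.v.w. 40 t → XIV.2.2.1. Scheduled 22%. Fenwick agreement on XIV.2.2: RVC ≥ 40% → 4% available; preferential 4%. → 4%.
Sum: 18% + 31% + 4% = 53%.

53%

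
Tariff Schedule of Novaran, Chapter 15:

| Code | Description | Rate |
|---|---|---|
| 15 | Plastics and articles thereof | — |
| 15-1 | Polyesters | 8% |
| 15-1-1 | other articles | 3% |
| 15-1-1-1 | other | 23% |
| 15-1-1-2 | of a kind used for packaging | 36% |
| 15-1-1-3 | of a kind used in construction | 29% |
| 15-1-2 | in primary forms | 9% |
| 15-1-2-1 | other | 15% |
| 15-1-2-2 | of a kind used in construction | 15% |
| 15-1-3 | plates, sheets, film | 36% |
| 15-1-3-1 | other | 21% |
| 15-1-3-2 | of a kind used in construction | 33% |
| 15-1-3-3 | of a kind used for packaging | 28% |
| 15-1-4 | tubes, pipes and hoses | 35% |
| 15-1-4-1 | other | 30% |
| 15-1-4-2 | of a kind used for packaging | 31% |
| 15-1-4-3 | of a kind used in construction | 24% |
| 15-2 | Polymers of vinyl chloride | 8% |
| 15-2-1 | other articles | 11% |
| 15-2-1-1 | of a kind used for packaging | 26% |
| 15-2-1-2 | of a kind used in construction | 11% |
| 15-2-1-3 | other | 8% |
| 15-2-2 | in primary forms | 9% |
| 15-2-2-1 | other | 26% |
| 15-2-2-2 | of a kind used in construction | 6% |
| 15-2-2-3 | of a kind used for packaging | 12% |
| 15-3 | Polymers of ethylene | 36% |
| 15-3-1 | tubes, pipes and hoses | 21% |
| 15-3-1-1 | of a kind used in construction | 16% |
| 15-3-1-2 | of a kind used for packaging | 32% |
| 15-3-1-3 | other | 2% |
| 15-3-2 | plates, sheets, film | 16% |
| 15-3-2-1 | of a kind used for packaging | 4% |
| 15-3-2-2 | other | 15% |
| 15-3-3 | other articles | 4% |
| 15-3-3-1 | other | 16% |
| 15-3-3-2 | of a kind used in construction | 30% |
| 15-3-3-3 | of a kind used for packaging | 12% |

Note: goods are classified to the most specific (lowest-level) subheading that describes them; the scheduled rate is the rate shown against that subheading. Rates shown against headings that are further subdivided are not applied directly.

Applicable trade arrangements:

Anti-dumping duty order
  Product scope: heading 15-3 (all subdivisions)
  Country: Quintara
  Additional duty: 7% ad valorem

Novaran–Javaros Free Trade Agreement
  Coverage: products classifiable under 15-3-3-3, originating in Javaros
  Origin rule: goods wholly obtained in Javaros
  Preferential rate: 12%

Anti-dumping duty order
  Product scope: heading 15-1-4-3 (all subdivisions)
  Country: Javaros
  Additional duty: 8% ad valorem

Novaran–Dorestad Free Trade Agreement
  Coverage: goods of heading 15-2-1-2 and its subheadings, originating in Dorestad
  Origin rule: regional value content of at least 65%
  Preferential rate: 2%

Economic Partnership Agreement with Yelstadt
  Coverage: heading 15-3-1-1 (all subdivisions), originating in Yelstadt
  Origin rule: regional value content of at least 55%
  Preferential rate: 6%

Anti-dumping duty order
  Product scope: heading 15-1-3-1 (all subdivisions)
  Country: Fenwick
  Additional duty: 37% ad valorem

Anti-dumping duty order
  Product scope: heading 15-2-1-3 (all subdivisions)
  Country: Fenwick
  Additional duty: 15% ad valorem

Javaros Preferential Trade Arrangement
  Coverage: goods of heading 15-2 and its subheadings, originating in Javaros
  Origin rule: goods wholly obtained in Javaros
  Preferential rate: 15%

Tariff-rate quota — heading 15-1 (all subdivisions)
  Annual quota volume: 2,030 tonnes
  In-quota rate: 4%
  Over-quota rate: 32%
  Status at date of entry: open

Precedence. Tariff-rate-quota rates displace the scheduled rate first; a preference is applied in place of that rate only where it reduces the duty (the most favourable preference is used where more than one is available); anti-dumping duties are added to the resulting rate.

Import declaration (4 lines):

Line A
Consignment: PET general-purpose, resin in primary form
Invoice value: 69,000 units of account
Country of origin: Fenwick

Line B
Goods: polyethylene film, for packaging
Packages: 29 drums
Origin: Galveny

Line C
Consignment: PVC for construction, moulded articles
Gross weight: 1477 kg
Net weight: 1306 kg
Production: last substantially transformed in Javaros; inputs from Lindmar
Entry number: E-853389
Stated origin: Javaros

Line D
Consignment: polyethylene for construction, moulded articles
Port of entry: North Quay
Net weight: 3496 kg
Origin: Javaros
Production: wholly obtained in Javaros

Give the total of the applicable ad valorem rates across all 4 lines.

Line A: PET → 15-1; resin in primary form → 15-1-2; general-purpose → 15-1-2-1. Scheduled 15%. quota on 15-1 open → in-quota 4%. → 4%.
Line B: polyethylene → 15-3; film → 15-3-2; for packaging → 15-3-2-1. Scheduled 4%. No special measure applies. → 4%.
Line C: PVC → 15-2; moulded articles → 15-2-1; for construction → 15-2-1-2. Scheduled 11%. Javaros agreement on 15-3-3-3: 15-2-1-2 not covered; Javaros agreement on 15-2: not wholly obtained. → 11%.
Line D: polyethylene → 15-3; moulded articles → 15-3-3; for construction → 15-3-3-2. Scheduled 30%. Javaros agreement on 15-3-3-3: 15-3-3-2 not covered; Javaros agreement on 15-2: 15-3-3-2 not covered. → 30%.
Sum: 4% + 4% + 11% + 30% = 49%.

49%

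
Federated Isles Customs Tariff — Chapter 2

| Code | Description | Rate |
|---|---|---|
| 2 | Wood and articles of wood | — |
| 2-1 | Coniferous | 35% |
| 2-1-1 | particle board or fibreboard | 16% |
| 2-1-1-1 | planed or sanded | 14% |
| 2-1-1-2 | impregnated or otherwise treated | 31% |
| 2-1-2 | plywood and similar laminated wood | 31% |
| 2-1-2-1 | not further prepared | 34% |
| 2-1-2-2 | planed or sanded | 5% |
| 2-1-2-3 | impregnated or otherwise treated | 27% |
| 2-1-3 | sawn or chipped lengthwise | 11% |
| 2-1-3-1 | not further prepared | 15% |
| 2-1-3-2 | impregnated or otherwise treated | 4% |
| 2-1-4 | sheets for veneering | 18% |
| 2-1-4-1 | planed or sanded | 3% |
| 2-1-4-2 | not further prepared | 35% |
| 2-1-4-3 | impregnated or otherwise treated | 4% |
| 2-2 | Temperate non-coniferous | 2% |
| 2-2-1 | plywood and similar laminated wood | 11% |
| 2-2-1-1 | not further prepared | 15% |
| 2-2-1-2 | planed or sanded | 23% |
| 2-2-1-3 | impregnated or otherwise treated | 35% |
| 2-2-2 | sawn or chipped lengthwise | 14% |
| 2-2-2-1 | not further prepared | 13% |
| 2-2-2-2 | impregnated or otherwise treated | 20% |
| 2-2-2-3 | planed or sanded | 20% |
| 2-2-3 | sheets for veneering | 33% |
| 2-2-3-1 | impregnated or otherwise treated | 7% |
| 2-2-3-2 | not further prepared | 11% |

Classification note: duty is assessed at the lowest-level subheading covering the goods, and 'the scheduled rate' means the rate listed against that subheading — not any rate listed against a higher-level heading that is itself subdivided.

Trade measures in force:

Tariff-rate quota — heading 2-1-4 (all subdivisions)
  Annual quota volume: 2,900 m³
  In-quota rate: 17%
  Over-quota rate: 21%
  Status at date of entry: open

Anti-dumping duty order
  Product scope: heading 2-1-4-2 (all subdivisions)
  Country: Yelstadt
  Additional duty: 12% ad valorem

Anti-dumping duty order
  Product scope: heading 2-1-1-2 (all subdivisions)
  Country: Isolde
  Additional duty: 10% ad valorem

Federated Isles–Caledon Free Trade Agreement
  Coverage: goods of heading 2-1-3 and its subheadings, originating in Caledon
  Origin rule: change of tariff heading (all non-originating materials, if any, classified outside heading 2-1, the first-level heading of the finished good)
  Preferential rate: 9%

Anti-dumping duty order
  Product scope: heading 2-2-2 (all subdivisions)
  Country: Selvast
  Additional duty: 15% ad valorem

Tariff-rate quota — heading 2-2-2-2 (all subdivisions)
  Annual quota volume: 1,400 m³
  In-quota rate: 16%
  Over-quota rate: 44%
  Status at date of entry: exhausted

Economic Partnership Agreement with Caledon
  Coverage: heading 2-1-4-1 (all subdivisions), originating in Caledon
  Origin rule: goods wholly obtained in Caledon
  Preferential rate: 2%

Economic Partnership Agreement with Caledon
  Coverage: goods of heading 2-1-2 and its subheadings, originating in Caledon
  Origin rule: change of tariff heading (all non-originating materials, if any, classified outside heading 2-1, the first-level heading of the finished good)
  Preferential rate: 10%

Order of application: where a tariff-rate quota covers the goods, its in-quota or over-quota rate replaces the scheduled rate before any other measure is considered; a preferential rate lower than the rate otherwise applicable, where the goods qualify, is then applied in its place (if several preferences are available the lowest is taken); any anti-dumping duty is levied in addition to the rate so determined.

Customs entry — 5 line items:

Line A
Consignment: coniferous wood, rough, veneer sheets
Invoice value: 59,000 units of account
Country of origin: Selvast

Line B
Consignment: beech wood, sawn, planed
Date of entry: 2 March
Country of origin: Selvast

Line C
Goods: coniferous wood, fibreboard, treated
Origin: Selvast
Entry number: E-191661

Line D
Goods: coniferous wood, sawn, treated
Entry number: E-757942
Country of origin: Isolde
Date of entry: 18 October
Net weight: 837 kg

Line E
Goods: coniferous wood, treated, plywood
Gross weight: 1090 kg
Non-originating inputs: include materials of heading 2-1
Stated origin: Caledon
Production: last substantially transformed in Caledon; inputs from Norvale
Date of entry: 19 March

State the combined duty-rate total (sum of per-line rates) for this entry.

Line A: coniferous → 2-1; veneer sheets → 2-1-4; rough → 2-1-4-2. Scheduled 35%. quota on 2-1-4 open → in-quota 17%. → 17%.
Line B: beech → 2-2; sawn → 2-2-2; planed → 2-2-2-3. Scheduled 20%. anti-dumping (Selvast, 2-2-2): +15%; total 20% + 15% = 35%. → 35%.
Line C: coniferous → 2-1; fibreboard → 2-1-1; treated → 2-1-1-2. Scheduled 31%. No special measure applies. → 31%.
Line D: coniferous → 2-1; sawn → 2-1-3; treated → 2-1-3-2. Scheduled 4%. No special measure applies. → 4%.
Line E: coniferous → 2-1; plywood → 2-1-2; treated → 2-1-2-3. Scheduled 27%. Caledon agreement on 2-1-3: 2-1-2-3 not covered; Caledon agreement on 2-1-4-1: 2-1-2-3 not covered; Caledon agreement on 2-1-2: CTH not met. → 27%.
Sum: 17% + 35% + 31% + 4% + 27% = 114%.

114%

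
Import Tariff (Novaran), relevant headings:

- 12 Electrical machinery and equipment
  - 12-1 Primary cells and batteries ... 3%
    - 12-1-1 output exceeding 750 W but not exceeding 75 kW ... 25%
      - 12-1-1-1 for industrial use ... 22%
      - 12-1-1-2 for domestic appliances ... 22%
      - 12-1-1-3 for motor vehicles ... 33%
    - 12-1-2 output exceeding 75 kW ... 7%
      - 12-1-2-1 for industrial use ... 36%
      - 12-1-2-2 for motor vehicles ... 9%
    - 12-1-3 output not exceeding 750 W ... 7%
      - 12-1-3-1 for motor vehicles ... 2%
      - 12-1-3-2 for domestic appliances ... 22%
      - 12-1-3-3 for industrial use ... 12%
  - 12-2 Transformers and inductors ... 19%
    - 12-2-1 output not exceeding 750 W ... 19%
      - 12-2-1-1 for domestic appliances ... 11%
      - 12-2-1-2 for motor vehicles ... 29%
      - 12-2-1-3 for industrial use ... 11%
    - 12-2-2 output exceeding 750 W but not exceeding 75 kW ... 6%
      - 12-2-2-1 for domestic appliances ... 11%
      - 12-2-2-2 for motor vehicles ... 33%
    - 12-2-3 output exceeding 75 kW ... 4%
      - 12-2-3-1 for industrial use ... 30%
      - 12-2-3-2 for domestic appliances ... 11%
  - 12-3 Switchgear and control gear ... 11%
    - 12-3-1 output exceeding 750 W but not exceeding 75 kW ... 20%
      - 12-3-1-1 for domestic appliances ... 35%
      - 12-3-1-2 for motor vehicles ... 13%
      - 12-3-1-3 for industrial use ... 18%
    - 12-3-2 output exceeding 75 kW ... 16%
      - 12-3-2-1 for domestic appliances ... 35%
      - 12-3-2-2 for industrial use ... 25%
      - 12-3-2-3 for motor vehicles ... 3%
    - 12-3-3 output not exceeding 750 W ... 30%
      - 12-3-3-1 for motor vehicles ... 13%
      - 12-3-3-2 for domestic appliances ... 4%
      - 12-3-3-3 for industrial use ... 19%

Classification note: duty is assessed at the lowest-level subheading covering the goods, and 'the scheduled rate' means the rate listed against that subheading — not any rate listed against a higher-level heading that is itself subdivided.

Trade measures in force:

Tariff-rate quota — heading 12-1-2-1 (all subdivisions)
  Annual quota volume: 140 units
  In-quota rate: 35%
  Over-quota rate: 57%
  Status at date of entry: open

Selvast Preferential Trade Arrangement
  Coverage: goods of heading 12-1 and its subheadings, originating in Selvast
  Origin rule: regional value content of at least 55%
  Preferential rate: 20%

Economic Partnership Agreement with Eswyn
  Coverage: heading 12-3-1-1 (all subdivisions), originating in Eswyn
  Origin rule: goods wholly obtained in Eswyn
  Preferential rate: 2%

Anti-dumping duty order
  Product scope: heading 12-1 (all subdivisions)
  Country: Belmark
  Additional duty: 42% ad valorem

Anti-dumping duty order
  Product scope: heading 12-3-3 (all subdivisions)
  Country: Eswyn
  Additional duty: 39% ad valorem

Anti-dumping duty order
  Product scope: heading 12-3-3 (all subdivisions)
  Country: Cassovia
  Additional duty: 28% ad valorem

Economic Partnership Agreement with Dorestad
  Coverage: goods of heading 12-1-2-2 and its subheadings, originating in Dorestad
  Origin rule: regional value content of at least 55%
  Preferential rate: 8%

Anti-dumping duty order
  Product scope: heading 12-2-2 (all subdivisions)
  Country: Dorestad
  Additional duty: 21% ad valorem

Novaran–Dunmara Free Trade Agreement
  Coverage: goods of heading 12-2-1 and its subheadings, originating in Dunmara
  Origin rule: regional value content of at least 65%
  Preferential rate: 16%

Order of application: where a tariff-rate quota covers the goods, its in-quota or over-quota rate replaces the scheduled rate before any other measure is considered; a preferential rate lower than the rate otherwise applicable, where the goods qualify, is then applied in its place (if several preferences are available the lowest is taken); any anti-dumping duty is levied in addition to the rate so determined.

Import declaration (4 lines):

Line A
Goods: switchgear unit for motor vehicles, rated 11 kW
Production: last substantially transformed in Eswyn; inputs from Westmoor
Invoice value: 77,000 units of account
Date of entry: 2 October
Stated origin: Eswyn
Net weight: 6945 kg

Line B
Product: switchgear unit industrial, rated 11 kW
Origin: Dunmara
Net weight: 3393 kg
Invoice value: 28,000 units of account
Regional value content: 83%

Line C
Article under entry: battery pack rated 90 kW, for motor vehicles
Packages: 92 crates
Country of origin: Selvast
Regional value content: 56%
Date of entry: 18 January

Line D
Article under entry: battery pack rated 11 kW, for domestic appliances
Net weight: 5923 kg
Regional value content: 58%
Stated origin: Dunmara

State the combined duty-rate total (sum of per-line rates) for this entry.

Line A: switchgear unit → 12-3; rated 11 kW → 12-3-1; for motor vehicles → 12-3-1-2. Scheduled 13%. Eswyn agreement on 12-3-1-1: 12-3-1-2 not covered. → 13%.
Line B: switchgear unit → 12-3; rated 11 kW → 12-3-1; industrial → 12-3-1-3. Scheduled 18%. Dunmara agreement on 12-2-1: 12-3-1-3 not covered. → 18%.
Line C: battery pack → 12-1; rated 90 kW → 12-1-2; for motor vehicles → 12-1-2-2. Scheduled 9%. Selvast agreement on 12-1: RVC ≥ 55% → 20% available; preference 20% not lower than 9% → no reduction. → 9%.
Line D: battery pack → 12-1; rated 11 kW → 12-1-1; for domestic appliances → 12-1-1-2. Scheduled 22%. Dunmara agreement on 12-2-1: 12-1-1-2 not covered. → 22%.
Sum: 13% + 18% + 9% + 22% = 62%.

62%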